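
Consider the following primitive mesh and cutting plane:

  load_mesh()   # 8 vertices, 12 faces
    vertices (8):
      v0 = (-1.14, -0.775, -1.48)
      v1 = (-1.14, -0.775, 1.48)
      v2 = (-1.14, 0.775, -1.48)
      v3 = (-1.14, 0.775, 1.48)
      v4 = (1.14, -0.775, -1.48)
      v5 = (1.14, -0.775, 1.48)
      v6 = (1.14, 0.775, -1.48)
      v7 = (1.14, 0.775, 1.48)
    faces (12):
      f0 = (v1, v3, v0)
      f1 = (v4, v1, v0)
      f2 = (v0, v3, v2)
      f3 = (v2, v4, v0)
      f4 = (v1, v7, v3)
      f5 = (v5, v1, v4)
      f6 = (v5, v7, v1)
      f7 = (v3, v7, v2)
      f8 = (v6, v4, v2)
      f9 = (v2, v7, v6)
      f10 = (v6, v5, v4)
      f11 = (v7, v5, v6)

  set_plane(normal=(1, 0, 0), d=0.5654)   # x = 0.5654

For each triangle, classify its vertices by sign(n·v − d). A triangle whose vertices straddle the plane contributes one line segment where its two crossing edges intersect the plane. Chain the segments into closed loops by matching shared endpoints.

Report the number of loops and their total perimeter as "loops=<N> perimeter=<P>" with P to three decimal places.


Straddling triangles (8 of 12):
  (v4,v1,v0) [+--] → (0.5654, -0.775, -0.734028)–(0.5654, -0.775, -1.48)  len=0.7460
  (v2,v4,v0) [-+-] → (0.5654, -0.384373, -1.48)–(0.5654, -0.775, -1.48)  len=0.3906
  (v1,v7,v3) [-+-] → (0.5654, 0.384373, 1.48)–(0.5654, 0.775, 1.48)  len=0.3906
  (v5,v1,v4) [+-+] → (0.5654, -0.775, 1.48)–(0.5654, -0.775, -0.734028)  len=2.2140
  (v5,v7,v1) [++-] → (0.5654, 0.384373, 1.48)–(0.5654, -0.775, 1.48)  len=1.1594
  (v3,v7,v2) [-+-] → (0.5654, 0.775, 1.48)–(0.5654, 0.775, 0.734028)  len=0.7460
  (v6,v4,v2) [++-] → (0.5654, -0.384373, -1.48)–(0.5654, 0.775, -1.48)  len=1.1594
  (v2,v7,v6) [-++] → (0.5654, 0.775, 0.734028)–(0.5654, 0.775, -1.48)  len=2.2140

Chained into 1 loop(s):
  loop 1: 8 segments, perimeter = 9.0200
Total perimeter = 9.020

loops=1 perimeter=9.020


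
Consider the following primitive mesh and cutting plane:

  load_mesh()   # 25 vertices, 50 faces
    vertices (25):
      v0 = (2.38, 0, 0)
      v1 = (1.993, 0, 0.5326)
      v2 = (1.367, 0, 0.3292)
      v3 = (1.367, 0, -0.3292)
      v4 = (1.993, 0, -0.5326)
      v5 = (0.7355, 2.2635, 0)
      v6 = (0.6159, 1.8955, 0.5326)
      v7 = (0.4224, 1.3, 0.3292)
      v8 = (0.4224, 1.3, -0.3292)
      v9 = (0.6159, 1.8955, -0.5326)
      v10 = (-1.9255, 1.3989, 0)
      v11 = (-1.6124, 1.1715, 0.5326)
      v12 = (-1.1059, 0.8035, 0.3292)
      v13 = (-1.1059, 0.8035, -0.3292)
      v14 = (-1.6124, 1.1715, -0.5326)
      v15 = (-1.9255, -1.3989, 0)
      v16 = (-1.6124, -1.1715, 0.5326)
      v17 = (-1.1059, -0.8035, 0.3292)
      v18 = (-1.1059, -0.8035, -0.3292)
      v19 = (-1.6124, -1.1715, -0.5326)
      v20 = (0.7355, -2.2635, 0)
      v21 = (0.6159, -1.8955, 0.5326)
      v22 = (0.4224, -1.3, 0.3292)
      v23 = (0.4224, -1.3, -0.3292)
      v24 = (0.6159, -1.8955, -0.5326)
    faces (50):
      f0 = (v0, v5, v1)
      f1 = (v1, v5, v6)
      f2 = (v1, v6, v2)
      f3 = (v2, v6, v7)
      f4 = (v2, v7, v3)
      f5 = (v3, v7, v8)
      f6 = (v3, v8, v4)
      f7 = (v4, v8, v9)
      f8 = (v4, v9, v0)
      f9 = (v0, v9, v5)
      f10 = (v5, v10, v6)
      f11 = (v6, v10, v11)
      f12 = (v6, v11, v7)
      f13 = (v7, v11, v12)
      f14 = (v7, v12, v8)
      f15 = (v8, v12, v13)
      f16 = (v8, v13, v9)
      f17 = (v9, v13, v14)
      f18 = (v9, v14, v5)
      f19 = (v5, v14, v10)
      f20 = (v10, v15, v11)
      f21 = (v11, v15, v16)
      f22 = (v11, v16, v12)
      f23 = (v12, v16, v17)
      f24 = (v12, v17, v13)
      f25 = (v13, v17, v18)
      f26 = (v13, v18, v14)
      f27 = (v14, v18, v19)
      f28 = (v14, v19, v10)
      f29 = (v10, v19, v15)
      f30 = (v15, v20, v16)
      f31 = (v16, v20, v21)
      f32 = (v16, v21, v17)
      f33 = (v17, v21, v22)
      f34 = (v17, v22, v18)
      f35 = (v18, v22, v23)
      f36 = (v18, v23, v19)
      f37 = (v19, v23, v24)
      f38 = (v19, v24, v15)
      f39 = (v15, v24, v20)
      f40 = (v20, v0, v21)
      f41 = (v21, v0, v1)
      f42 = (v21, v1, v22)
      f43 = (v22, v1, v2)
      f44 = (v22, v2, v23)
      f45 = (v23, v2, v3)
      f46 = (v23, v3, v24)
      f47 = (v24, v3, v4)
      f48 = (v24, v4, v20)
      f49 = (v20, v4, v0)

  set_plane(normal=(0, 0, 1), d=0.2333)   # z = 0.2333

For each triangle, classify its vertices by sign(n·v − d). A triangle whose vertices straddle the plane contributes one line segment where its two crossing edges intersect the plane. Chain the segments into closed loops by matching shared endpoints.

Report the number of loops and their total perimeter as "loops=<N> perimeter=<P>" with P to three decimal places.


loops=2 perimeter=21.028

Straddling triangles (20 of 50):
  (v0,v5,v1) [--+] → (1.28634, 1.272, 0.2333)–(2.21048, 0, 0.2333)  len=1.5723
  (v1,v5,v6) [+-+] → (1.28634, 1.272, 0.2333)–(0.68311, 2.1023, 0.2333)  len=1.0263
  (v2,v7,v3) [++-] → (0.559987, 1.11065, 0.2333)–(1.367, 0, 0.2333)  len=1.3729
  (v3,v7,v8) [-+-] → (0.559987, 1.11065, 0.2333)–(0.4224, 1.3, 0.2333)  len=0.2341
  (v5,v10,v6) [--+] → (-0.812266, 1.61643, 0.2333)–(0.68311, 2.1023, 0.2333)  len=1.5723
  (v6,v10,v11) [+-+] → (-0.812266, 1.61643, 0.2333)–(-1.78835, 1.29929, 0.2333)  len=1.0263
  (v7,v12,v8) [++-] → (-0.883294, 0.875818, 0.2333)–(0.4224, 1.3, 0.2333)  len=1.3729
  (v8,v12,v13) [-+-] → (-0.883294, 0.875818, 0.2333)–(-1.1059, 0.8035, 0.2333)  len=0.2341
  (v10,v15,v11) [--+] → (-1.78835, -0.272962, 0.2333)–(-1.78835, 1.29929, 0.2333)  len=1.5723
  (v11,v15,v16) [+-+] → (-1.78835, -0.272962, 0.2333)–(-1.78835, -1.29929, 0.2333)  len=1.0263
  (v12,v17,v13) [++-] → (-1.1059, -0.569431, 0.2333)–(-1.1059, 0.8035, 0.2333)  len=1.3729
  (v13,v17,v18) [-+-] → (-1.1059, -0.569431, 0.2333)–(-1.1059, -0.8035, 0.2333)  len=0.2341
  (v15,v20,v16) [--+] → (-0.292974, -1.78516, 0.2333)–(-1.78835, -1.29929, 0.2333)  len=1.5723
  (v16,v20,v21) [+-+] → (-0.292974, -1.78516, 0.2333)–(0.68311, -2.1023, 0.2333)  len=1.0263
  (v17,v22,v18) [++-] → (0.199794, -1.22768, 0.2333)–(-1.1059, -0.8035, 0.2333)  len=1.3729
  (v18,v22,v23) [-+-] → (0.199794, -1.22768, 0.2333)–(0.4224, -1.3, 0.2333)  len=0.2341
  (v20,v0,v21) [--+] → (1.60725, -0.830304, 0.2333)–(0.68311, -2.1023, 0.2333)  len=1.5723
  (v21,v0,v1) [+-+] → (1.60725, -0.830304, 0.2333)–(2.21048, 0, 0.2333)  len=1.0263
  (v22,v2,v23) [++-] → (1.22941, -0.189353, 0.2333)–(0.4224, -1.3, 0.2333)  len=1.3729
  (v23,v2,v3) [-+-] → (1.22941, -0.189353, 0.2333)–(1.367, 0, 0.2333)  len=0.2341

Chained into 2 loop(s):
  loop 1: 10 segments, perimeter = 12.9930
  loop 2: 10 segments, perimeter = 8.0347
Total perimeter = 21.028


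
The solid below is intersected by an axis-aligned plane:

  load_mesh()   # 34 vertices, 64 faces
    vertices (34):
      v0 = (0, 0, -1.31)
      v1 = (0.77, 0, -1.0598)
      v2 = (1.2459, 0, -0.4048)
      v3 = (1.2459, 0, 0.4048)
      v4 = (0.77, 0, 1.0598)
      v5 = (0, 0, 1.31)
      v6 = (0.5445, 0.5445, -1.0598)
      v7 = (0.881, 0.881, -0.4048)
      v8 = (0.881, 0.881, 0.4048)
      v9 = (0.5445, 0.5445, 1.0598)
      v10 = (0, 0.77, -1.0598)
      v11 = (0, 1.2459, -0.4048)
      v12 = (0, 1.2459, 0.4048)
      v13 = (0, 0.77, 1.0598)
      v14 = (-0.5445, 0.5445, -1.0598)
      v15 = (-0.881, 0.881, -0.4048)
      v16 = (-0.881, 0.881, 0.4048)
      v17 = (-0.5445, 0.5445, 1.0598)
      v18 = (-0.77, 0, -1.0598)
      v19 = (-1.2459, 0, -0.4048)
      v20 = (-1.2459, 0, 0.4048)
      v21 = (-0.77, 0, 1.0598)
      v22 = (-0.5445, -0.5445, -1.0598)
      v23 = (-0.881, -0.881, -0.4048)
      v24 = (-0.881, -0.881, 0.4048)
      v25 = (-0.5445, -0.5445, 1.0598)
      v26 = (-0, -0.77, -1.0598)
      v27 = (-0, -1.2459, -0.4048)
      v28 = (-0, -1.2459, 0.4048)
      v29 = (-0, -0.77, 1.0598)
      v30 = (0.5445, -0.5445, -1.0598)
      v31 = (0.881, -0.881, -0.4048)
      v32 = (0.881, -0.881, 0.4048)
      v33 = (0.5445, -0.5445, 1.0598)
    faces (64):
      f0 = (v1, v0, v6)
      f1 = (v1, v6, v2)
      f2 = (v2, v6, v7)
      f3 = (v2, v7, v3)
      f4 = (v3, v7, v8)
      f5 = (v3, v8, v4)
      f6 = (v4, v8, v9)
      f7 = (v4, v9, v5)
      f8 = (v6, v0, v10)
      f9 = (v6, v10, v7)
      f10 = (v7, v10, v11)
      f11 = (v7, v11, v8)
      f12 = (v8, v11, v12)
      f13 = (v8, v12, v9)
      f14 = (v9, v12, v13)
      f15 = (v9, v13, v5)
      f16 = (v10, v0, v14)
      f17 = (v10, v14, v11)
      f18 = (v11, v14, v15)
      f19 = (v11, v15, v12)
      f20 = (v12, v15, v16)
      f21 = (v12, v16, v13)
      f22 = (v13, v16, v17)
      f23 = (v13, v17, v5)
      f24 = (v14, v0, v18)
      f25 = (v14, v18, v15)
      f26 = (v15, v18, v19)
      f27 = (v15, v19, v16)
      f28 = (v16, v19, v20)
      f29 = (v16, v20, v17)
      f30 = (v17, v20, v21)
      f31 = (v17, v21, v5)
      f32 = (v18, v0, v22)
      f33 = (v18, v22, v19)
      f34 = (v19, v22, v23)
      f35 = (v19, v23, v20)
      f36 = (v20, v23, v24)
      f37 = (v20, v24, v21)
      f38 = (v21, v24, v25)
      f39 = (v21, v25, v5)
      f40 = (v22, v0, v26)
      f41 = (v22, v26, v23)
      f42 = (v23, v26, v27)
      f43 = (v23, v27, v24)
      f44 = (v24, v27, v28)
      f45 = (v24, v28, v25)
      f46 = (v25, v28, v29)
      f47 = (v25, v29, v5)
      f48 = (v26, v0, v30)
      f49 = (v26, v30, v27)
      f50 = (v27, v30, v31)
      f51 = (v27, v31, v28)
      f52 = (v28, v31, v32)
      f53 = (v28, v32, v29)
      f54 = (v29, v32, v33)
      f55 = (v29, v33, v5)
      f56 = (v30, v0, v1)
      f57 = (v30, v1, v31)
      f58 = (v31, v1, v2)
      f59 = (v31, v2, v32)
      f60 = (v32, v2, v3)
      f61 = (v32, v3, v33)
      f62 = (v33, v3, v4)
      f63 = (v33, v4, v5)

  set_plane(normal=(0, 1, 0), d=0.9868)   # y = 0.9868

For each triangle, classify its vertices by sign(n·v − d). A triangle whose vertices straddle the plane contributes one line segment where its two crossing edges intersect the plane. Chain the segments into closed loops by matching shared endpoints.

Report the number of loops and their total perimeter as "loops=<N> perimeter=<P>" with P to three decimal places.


Straddling triangles (10 of 64):
  (v7,v10,v11) [--+] → (0, 0.9868, -0.76141)–(0.625561, 0.9868, -0.4048)  len=0.7201
  (v7,v11,v8) [-+-] → (0.625561, 0.9868, -0.4048)–(0.625561, 0.9868, 0.170063)  len=0.5749
  (v8,v11,v12) [-++] → (0.625561, 0.9868, 0.170063)–(0.625561, 0.9868, 0.4048)  len=0.2347
  (v8,v12,v9) [-+-] → (0.625561, 0.9868, 0.4048)–(0.201141, 0.9868, 0.64676)  len=0.4885
  (v9,v12,v13) [-+-] → (0.201141, 0.9868, 0.64676)–(0, 0.9868, 0.76141)  len=0.2315
  (v10,v14,v11) [--+] → (-0.201141, 0.9868, -0.64676)–(0, 0.9868, -0.76141)  len=0.2315
  (v11,v14,v15) [+--] → (-0.201141, 0.9868, -0.64676)–(-0.625561, 0.9868, -0.4048)  len=0.4885
  (v11,v15,v12) [+-+] → (-0.625561, 0.9868, -0.4048)–(-0.625561, 0.9868, -0.170063)  len=0.2347
  (v12,v15,v16) [+--] → (-0.625561, 0.9868, -0.170063)–(-0.625561, 0.9868, 0.4048)  len=0.5749
  (v12,v16,v13) [+--] → (-0.625561, 0.9868, 0.4048)–(0, 0.9868, 0.76141)  len=0.7201

Chained into 1 loop(s):
  loop 1: 10 segments, perimeter = 4.4995
Total perimeter = 4.499

loops=1 perimeter=4.499


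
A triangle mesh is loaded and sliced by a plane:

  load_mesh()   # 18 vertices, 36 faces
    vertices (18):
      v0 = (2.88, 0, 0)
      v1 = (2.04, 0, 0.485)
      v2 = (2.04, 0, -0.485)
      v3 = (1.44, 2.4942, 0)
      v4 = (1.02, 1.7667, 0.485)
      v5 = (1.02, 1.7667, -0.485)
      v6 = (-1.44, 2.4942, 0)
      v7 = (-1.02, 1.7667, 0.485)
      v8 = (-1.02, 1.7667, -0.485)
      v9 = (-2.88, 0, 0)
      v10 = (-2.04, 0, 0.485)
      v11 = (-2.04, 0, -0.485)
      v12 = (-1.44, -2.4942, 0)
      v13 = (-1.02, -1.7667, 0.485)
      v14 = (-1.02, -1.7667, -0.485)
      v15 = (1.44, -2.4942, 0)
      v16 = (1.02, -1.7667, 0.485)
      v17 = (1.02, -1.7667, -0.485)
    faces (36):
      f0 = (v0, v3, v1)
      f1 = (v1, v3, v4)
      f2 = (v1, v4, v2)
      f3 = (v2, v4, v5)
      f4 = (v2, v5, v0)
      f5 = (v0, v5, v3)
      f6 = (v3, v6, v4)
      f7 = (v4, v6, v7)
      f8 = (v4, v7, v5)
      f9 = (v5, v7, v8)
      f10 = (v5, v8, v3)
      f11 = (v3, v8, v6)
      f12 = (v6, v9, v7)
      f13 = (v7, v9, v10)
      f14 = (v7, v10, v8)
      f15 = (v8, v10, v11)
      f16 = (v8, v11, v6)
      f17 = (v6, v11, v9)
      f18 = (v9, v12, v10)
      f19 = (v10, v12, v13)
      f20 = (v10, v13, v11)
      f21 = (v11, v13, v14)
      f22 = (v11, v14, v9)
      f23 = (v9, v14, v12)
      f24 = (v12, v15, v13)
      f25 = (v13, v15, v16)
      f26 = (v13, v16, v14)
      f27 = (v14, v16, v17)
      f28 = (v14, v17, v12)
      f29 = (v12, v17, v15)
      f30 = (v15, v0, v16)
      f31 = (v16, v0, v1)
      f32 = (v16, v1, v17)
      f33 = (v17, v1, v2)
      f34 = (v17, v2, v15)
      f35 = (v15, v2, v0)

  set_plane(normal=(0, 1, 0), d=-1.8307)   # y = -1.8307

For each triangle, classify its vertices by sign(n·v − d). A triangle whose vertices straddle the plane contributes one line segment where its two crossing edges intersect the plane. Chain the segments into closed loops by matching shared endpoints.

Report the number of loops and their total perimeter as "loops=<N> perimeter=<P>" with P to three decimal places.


loops=1 perimeter=7.766

Straddling triangles (10 of 36):
  (v9,v12,v10) [+-+] → (-1.82306, -1.8307, 0)–(-1.59961, -1.8307, 0.129018)  len=0.2580
  (v10,v12,v13) [+-+] → (-1.59961, -1.8307, 0.129018)–(-1.05695, -1.8307, 0.442333)  len=0.6266
  (v9,v14,v12) [++-] → (-1.05695, -1.8307, -0.442333)–(-1.82306, -1.8307, 0)  len=0.8846
  (v12,v15,v13) [--+] → (-0.803588, -1.8307, 0.442333)–(-1.05695, -1.8307, 0.442333)  len=0.2534
  (v13,v15,v16) [+-+] → (-0.803588, -1.8307, 0.442333)–(1.05695, -1.8307, 0.442333)  len=1.8605
  (v14,v17,v12) [++-] → (0.803588, -1.8307, -0.442333)–(-1.05695, -1.8307, -0.442333)  len=1.8605
  (v12,v17,v15) [-+-] → (0.803588, -1.8307, -0.442333)–(1.05695, -1.8307, -0.442333)  len=0.2534
  (v15,v0,v16) [-++] → (1.82306, -1.8307, 0)–(1.05695, -1.8307, 0.442333)  len=0.8846
  (v17,v2,v15) [++-] → (1.59961, -1.8307, -0.129018)–(1.05695, -1.8307, -0.442333)  len=0.6266
  (v15,v2,v0) [-++] → (1.59961, -1.8307, -0.129018)–(1.82306, -1.8307, 0)  len=0.2580

Chained into 1 loop(s):
  loop 1: 10 segments, perimeter = 7.7664
Total perimeter = 7.766


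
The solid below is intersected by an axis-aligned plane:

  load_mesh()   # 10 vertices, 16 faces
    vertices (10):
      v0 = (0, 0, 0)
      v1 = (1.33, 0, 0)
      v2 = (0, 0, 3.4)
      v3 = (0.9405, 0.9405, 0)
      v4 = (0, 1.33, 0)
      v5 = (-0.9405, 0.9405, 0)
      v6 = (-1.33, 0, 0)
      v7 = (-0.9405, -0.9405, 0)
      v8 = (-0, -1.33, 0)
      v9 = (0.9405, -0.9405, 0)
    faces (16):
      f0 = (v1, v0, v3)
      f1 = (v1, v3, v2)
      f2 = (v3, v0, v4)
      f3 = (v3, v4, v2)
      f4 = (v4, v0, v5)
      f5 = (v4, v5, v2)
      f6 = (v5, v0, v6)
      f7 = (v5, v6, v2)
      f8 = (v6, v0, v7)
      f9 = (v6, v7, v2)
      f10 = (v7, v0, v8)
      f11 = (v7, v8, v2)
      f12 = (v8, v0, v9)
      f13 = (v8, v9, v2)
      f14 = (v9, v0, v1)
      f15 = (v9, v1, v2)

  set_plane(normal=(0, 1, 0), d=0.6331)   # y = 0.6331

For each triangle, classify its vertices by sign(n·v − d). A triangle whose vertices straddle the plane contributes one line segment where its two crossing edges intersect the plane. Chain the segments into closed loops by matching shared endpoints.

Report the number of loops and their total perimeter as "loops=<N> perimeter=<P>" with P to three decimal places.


loops=1 perimeter=6.366

Straddling triangles (8 of 16):
  (v1,v0,v3) [--+] → (0.6331, 0.6331, 0)–(1.06781, 0.6331, 0)  len=0.4347
  (v1,v3,v2) [-+-] → (1.06781, 0.6331, 0)–(0.6331, 0.6331, 1.11128)  len=1.1933
  (v3,v0,v4) [+-+] → (0.6331, 0.6331, 0)–(0, 0.6331, 0)  len=0.6331
  (v3,v4,v2) [++-] → (0, 0.6331, 1.78155)–(0.6331, 0.6331, 1.11128)  len=0.9220
  (v4,v0,v5) [+-+] → (0, 0.6331, 0)–(-0.6331, 0.6331, 0)  len=0.6331
  (v4,v5,v2) [++-] → (-0.6331, 0.6331, 1.11128)–(0, 0.6331, 1.78155)  len=0.9220
  (v5,v0,v6) [+--] → (-0.6331, 0.6331, 0)–(-1.06781, 0.6331, 0)  len=0.4347
  (v5,v6,v2) [+--] → (-1.06781, 0.6331, 0)–(-0.6331, 0.6331, 1.11128)  len=1.1933

Chained into 1 loop(s):
  loop 1: 8 segments, perimeter = 6.3662
Total perimeter = 6.366


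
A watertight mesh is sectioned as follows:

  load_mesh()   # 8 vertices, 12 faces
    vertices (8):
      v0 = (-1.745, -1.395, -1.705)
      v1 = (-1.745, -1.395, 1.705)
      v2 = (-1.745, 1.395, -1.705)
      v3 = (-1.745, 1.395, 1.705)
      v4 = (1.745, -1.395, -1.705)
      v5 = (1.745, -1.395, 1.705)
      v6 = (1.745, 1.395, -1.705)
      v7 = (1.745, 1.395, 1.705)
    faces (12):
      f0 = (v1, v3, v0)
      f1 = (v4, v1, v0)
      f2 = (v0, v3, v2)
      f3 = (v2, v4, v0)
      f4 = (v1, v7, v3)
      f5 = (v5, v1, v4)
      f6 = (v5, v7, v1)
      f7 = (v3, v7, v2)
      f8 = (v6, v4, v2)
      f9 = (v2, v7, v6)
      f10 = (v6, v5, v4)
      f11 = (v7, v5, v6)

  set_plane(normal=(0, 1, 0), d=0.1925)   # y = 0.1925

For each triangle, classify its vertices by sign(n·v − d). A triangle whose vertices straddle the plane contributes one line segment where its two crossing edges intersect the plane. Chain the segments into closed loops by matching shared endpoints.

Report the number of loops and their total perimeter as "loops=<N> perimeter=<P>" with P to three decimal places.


Straddling triangles (8 of 12):
  (v1,v3,v0) [-+-] → (-1.745, 0.1925, 1.705)–(-1.745, 0.1925, 0.235278)  len=1.4697
  (v0,v3,v2) [-++] → (-1.745, 0.1925, 0.235278)–(-1.745, 0.1925, -1.705)  len=1.9403
  (v2,v4,v0) [+--] → (-0.240797, 0.1925, -1.705)–(-1.745, 0.1925, -1.705)  len=1.5042
  (v1,v7,v3) [-++] → (0.240797, 0.1925, 1.705)–(-1.745, 0.1925, 1.705)  len=1.9858
  (v5,v7,v1) [-+-] → (1.745, 0.1925, 1.705)–(0.240797, 0.1925, 1.705)  len=1.5042
  (v6,v4,v2) [+-+] → (1.745, 0.1925, -1.705)–(-0.240797, 0.1925, -1.705)  len=1.9858
  (v6,v5,v4) [+--] → (1.745, 0.1925, -0.235278)–(1.745, 0.1925, -1.705)  len=1.4697
  (v7,v5,v6) [+-+] → (1.745, 0.1925, 1.705)–(1.745, 0.1925, -0.235278)  len=1.9403

Chained into 1 loop(s):
  loop 1: 8 segments, perimeter = 13.8000
Total perimeter = 13.800

loops=1 perimeter=13.800


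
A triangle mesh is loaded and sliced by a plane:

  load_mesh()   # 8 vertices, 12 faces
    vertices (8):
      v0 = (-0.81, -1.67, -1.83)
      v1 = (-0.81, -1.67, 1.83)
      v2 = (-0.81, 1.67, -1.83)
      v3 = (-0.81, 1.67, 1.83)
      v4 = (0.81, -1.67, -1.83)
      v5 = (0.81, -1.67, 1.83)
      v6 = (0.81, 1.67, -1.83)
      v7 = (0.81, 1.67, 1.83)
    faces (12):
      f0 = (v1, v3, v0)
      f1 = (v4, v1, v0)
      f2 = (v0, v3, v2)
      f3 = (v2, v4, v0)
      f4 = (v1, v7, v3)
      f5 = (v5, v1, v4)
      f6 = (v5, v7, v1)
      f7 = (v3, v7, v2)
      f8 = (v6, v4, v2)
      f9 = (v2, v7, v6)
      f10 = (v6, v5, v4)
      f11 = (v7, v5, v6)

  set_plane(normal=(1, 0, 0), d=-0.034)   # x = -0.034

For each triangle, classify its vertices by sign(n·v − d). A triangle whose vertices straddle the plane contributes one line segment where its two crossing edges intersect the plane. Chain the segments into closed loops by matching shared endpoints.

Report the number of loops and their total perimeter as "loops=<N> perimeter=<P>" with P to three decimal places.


Straddling triangles (8 of 12):
  (v4,v1,v0) [+--] → (-0.034, -1.67, 0.0768148)–(-0.034, -1.67, -1.83)  len=1.9068
  (v2,v4,v0) [-+-] → (-0.034, 0.0700988, -1.83)–(-0.034, -1.67, -1.83)  len=1.7401
  (v1,v7,v3) [-+-] → (-0.034, -0.0700988, 1.83)–(-0.034, 1.67, 1.83)  len=1.7401
  (v5,v1,v4) [+-+] → (-0.034, -1.67, 1.83)–(-0.034, -1.67, 0.0768148)  len=1.7532
  (v5,v7,v1) [++-] → (-0.034, -0.0700988, 1.83)–(-0.034, -1.67, 1.83)  len=1.5999
  (v3,v7,v2) [-+-] → (-0.034, 1.67, 1.83)–(-0.034, 1.67, -0.0768148)  len=1.9068
  (v6,v4,v2) [++-] → (-0.034, 0.0700988, -1.83)–(-0.034, 1.67, -1.83)  len=1.5999
  (v2,v7,v6) [-++] → (-0.034, 1.67, -0.0768148)–(-0.034, 1.67, -1.83)  len=1.7532

Chained into 1 loop(s):
  loop 1: 8 segments, perimeter = 14.0000
Total perimeter = 14.000

loops=1 perimeter=14.000


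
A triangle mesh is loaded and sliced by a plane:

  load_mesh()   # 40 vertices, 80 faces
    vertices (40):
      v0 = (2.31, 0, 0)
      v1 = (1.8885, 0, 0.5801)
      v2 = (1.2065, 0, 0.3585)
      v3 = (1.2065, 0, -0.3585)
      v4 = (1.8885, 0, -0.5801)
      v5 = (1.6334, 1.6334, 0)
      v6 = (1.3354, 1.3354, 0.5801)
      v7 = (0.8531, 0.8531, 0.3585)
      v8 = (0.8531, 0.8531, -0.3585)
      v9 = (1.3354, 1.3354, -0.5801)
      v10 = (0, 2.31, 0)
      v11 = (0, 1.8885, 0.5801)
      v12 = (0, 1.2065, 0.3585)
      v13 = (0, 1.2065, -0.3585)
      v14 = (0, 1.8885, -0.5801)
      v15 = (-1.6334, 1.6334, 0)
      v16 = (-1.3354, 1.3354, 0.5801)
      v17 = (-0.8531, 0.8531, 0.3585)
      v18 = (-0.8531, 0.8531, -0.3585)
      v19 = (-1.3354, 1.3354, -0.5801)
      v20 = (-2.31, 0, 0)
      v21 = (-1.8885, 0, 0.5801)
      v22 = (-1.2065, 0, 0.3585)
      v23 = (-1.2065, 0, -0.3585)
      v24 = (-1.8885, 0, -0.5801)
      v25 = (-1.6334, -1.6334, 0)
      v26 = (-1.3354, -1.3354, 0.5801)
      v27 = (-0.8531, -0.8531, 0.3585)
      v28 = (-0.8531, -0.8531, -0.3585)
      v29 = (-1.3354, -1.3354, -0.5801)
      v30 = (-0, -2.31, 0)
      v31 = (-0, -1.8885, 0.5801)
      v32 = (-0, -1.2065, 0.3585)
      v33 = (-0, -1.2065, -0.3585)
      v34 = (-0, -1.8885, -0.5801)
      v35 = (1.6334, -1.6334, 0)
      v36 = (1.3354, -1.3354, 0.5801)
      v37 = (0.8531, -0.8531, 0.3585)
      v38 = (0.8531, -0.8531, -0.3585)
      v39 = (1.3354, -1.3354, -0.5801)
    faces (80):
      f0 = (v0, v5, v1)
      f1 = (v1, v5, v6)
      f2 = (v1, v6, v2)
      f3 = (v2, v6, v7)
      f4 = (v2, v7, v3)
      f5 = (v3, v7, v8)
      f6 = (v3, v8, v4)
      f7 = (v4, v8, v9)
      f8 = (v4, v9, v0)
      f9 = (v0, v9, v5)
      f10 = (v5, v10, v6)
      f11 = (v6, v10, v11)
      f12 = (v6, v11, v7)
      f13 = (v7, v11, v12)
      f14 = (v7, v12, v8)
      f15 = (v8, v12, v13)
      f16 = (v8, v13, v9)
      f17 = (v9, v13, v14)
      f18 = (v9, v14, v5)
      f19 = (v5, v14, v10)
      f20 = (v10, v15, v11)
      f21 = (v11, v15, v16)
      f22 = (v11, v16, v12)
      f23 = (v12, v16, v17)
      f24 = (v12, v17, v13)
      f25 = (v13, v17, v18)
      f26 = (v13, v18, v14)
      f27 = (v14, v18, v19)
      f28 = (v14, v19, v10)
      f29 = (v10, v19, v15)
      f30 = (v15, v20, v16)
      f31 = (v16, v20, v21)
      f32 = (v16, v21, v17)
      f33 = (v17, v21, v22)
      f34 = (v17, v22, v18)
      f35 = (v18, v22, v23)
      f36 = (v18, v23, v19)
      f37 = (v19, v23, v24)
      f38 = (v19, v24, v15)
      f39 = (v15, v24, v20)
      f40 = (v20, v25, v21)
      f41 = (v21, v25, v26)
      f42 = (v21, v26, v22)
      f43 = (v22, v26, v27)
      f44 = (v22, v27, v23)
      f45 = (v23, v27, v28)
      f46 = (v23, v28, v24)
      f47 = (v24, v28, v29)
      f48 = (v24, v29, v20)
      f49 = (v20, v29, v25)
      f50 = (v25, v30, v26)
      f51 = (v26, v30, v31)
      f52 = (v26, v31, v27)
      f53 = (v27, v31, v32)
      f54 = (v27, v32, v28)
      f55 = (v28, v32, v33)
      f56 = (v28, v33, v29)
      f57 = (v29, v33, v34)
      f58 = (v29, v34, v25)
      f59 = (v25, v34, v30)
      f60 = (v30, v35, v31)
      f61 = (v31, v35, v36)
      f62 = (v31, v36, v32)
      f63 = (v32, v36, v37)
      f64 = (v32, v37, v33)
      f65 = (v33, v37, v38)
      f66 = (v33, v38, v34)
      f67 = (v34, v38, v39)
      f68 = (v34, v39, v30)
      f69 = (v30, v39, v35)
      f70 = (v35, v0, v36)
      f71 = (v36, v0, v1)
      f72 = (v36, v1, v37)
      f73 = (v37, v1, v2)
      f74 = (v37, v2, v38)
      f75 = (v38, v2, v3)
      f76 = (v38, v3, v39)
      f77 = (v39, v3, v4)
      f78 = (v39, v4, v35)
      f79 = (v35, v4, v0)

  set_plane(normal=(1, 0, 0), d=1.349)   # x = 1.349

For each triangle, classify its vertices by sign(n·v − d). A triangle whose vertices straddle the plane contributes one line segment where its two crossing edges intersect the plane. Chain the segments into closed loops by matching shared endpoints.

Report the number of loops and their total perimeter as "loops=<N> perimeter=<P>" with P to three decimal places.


Straddling triangles (18 of 80):
  (v1,v5,v6) [++-] → (1.349, 1.349, 0.553626)–(1.349, 1.30256, 0.5801)  len=0.0535
  (v1,v6,v2) [+--] → (1.349, 1.30256, 0.5801)–(1.349, 0, 0.404802)  len=1.3143
  (v3,v8,v4) [--+] → (1.349, 0.444512, -0.464634)–(1.349, 0, -0.404802)  len=0.4485
  (v4,v8,v9) [+--] → (1.349, 0.444512, -0.464634)–(1.349, 1.30256, -0.5801)  len=0.8658
  (v4,v9,v0) [+-+] → (1.349, 1.30256, -0.5801)–(1.349, 1.31677, -0.572005)  len=0.0163
  (v0,v9,v5) [+-+] → (1.349, 1.31677, -0.572005)–(1.349, 1.349, -0.553626)  len=0.0371
  (v5,v10,v6) [+--] → (1.349, 1.75121, 0)–(1.349, 1.349, 0.553626)  len=0.6843
  (v9,v14,v5) [--+] → (1.349, 1.67782, -0.101004)–(1.349, 1.349, -0.553626)  len=0.5595
  (v5,v14,v10) [+--] → (1.349, 1.67782, -0.101004)–(1.349, 1.75121, 0)  len=0.1249
  (v30,v35,v31) [-+-] → (1.349, -1.75121, 0)–(1.349, -1.67782, 0.101004)  len=0.1249
  (v31,v35,v36) [-+-] → (1.349, -1.67782, 0.101004)–(1.349, -1.349, 0.553626)  len=0.5595
  (v30,v39,v35) [--+] → (1.349, -1.349, -0.553626)–(1.349, -1.75121, 0)  len=0.6843
  (v35,v0,v36) [++-] → (1.349, -1.31677, 0.572005)–(1.349, -1.349, 0.553626)  len=0.0371
  (v36,v0,v1) [-++] → (1.349, -1.31677, 0.572005)–(1.349, -1.30256, 0.5801)  len=0.0163
  (v36,v1,v37) [-+-] → (1.349, -1.30256, 0.5801)–(1.349, -0.444512, 0.464634)  len=0.8658
  (v37,v1,v2) [-+-] → (1.349, -0.444512, 0.464634)–(1.349, 0, 0.404802)  len=0.4485
  (v39,v3,v4) [--+] → (1.349, 0, -0.404802)–(1.349, -1.30256, -0.5801)  len=1.3143
  (v39,v4,v35) [-++] → (1.349, -1.30256, -0.5801)–(1.349, -1.349, -0.553626)  len=0.0535

Chained into 1 loop(s):
  loop 1: 18 segments, perimeter = 8.2083
Total perimeter = 8.208

loops=1 perimeter=8.208


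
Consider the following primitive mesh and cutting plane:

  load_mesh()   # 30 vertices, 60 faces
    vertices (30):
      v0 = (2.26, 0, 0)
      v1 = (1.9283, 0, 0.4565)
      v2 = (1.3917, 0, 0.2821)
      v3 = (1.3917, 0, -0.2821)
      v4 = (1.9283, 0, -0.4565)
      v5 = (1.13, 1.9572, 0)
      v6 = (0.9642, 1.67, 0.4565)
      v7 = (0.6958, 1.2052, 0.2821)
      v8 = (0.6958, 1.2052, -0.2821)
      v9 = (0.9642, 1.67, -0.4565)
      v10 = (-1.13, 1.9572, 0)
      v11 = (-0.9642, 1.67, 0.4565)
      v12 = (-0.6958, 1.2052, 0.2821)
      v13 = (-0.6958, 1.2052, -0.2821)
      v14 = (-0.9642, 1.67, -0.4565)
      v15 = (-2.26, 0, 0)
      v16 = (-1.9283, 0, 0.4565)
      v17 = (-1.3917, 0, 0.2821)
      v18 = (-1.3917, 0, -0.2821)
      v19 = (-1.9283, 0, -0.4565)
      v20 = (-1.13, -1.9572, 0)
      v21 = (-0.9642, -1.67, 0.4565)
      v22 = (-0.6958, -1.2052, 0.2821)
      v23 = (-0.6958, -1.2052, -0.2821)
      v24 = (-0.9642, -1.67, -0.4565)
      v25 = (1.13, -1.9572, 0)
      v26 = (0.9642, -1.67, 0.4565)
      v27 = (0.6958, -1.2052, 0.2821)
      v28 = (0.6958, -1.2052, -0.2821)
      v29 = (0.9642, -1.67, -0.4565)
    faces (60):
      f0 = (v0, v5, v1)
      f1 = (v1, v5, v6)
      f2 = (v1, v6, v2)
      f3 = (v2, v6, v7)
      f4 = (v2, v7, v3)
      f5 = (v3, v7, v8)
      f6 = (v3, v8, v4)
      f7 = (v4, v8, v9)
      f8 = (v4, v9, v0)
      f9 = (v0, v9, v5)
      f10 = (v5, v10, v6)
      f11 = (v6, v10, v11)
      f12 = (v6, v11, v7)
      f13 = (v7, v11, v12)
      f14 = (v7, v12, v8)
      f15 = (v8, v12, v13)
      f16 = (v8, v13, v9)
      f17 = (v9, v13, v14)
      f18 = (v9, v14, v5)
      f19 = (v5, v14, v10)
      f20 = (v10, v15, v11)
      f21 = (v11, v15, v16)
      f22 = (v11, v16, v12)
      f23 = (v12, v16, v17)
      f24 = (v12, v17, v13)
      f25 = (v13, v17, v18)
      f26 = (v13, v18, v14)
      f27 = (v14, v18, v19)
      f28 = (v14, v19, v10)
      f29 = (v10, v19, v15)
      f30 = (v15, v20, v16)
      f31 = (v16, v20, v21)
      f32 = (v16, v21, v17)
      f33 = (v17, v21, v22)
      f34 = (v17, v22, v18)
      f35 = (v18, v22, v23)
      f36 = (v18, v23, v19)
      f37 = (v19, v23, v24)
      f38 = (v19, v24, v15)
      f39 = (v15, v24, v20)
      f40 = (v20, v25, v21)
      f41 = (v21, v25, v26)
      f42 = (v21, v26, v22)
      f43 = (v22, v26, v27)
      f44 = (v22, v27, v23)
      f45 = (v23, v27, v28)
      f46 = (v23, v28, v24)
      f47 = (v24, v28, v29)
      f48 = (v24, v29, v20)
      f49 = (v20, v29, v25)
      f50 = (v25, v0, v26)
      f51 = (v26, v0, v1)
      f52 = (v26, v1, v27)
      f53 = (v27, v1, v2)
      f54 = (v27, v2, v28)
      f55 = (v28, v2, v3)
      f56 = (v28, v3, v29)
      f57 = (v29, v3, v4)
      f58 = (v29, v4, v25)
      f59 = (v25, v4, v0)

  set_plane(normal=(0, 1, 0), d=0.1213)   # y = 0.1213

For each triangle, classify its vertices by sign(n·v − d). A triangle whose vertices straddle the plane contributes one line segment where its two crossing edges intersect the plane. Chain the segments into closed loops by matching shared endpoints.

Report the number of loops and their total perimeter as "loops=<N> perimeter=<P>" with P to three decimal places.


Straddling triangles (20 of 60):
  (v0,v5,v1) [-+-] → (2.18997, 0.1213, 0)–(1.87882, 0.1213, 0.428208)  len=0.5293
  (v1,v5,v6) [-++] → (1.87882, 0.1213, 0.428208)–(1.85827, 0.1213, 0.4565)  len=0.0350
  (v1,v6,v2) [-+-] → (1.85827, 0.1213, 0.4565)–(1.36065, 0.1213, 0.294767)  len=0.5232
  (v2,v6,v7) [-++] → (1.36065, 0.1213, 0.294767)–(1.32166, 0.1213, 0.2821)  len=0.0410
  (v2,v7,v3) [-+-] → (1.32166, 0.1213, 0.2821)–(1.32166, 0.1213, -0.225315)  len=0.5074
  (v3,v7,v8) [-++] → (1.32166, 0.1213, -0.225315)–(1.32166, 0.1213, -0.2821)  len=0.0568
  (v3,v8,v4) [-+-] → (1.32166, 0.1213, -0.2821)–(1.80425, 0.1213, -0.438947)  len=0.5074
  (v4,v8,v9) [-++] → (1.80425, 0.1213, -0.438947)–(1.85827, 0.1213, -0.4565)  len=0.0568
  (v4,v9,v0) [-+-] → (1.85827, 0.1213, -0.4565)–(2.16588, 0.1213, -0.0331578)  len=0.5233
  (v0,v9,v5) [-++] → (2.16588, 0.1213, -0.0331578)–(2.18997, 0.1213, 0)  len=0.0410
  (v10,v15,v11) [+-+] → (-2.18997, 0.1213, 0)–(-2.16588, 0.1213, 0.0331578)  len=0.0410
  (v11,v15,v16) [+--] → (-2.16588, 0.1213, 0.0331578)–(-1.85827, 0.1213, 0.4565)  len=0.5233
  (v11,v16,v12) [+-+] → (-1.85827, 0.1213, 0.4565)–(-1.80425, 0.1213, 0.438947)  len=0.0568
  (v12,v16,v17) [+--] → (-1.80425, 0.1213, 0.438947)–(-1.32166, 0.1213, 0.2821)  len=0.5074
  (v12,v17,v13) [+-+] → (-1.32166, 0.1213, 0.2821)–(-1.32166, 0.1213, 0.225315)  len=0.0568
  (v13,v17,v18) [+--] → (-1.32166, 0.1213, 0.225315)–(-1.32166, 0.1213, -0.2821)  len=0.5074
  (v13,v18,v14) [+-+] → (-1.32166, 0.1213, -0.2821)–(-1.36065, 0.1213, -0.294767)  len=0.0410
  (v14,v18,v19) [+--] → (-1.36065, 0.1213, -0.294767)–(-1.85827, 0.1213, -0.4565)  len=0.5232
  (v14,v19,v10) [+-+] → (-1.85827, 0.1213, -0.4565)–(-1.87882, 0.1213, -0.428208)  len=0.0350
  (v10,v19,v15) [+--] → (-1.87882, 0.1213, -0.428208)–(-2.18997, 0.1213, 0)  len=0.5293

Chained into 2 loop(s):
  loop 1: 10 segments, perimeter = 2.8212
  loop 2: 10 segments, perimeter = 2.8212
Total perimeter = 5.642

loops=2 perimeter=5.642


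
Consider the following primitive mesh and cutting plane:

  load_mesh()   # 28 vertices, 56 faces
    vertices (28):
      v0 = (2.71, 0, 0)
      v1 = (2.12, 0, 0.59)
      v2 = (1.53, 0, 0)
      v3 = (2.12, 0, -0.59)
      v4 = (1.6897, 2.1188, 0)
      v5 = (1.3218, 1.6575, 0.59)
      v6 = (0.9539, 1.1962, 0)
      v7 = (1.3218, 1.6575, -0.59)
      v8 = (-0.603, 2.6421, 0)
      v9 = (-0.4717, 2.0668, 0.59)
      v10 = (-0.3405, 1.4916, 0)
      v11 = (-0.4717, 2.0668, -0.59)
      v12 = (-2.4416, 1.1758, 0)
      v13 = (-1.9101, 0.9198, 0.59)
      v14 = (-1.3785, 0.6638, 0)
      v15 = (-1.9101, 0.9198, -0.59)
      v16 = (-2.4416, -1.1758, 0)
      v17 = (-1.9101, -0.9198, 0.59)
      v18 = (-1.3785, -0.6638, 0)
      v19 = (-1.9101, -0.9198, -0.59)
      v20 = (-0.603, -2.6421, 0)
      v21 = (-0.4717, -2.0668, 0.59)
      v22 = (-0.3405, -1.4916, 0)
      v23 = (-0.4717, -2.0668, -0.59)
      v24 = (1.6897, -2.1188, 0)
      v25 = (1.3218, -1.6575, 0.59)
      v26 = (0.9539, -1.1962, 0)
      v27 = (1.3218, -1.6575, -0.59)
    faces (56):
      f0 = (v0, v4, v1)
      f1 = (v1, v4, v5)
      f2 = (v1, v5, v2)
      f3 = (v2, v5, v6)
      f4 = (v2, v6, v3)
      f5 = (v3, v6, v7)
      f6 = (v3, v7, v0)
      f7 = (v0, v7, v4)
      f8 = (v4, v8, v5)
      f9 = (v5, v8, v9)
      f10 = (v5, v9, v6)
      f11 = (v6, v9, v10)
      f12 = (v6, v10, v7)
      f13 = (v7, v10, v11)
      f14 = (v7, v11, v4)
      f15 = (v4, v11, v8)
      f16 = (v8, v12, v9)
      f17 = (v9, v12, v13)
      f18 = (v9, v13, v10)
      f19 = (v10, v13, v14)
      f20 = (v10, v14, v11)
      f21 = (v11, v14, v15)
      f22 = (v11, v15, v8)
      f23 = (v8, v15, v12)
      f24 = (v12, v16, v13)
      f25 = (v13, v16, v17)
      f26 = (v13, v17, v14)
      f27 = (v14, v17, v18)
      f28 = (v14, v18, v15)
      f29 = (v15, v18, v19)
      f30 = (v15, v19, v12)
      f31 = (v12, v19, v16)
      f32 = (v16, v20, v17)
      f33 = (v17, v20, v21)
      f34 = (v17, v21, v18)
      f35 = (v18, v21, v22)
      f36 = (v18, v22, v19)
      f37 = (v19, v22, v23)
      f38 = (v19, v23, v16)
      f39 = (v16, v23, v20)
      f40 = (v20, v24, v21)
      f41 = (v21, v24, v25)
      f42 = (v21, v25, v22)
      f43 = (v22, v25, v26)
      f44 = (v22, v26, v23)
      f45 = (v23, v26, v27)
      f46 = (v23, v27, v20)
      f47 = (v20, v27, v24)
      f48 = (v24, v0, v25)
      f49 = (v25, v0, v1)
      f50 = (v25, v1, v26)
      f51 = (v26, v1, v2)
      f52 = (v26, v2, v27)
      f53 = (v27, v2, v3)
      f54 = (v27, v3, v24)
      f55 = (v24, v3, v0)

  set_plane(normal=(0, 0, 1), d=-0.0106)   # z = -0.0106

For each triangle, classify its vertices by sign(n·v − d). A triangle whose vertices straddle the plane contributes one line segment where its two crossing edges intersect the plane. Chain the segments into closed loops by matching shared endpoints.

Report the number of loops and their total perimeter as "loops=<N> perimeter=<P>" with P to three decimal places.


Straddling triangles (28 of 56):
  (v2,v6,v3) [++-] → (0.97485, 1.17471, -0.0106)–(1.5406, 0, -0.0106)  len=1.3038
  (v3,v6,v7) [-+-] → (0.97485, 1.17471, -0.0106)–(0.96051, 1.20449, -0.0106)  len=0.0331
  (v3,v7,v0) [--+] → (2.68506, 0.0297788, -0.0106)–(2.6994, 0, -0.0106)  len=0.0331
  (v0,v7,v4) [+-+] → (2.68506, 0.0297788, -0.0106)–(1.68309, 2.11051, -0.0106)  len=2.3094
  (v6,v10,v7) [++-] → (-0.310635, 1.49458, -0.0106)–(0.96051, 1.20449, -0.0106)  len=1.3038
  (v7,v10,v11) [-+-] → (-0.310635, 1.49458, -0.0106)–(-0.342857, 1.50193, -0.0106)  len=0.0331
  (v7,v11,v4) [--+] → (1.65087, 2.11787, -0.0106)–(1.68309, 2.11051, -0.0106)  len=0.0331
  (v4,v11,v8) [+-+] → (1.65087, 2.11787, -0.0106)–(-0.600641, 2.63176, -0.0106)  len=2.3094
  (v10,v14,v11) [++-] → (-1.36221, 0.689006, -0.0106)–(-0.342857, 1.50193, -0.0106)  len=1.3038
  (v11,v14,v15) [-+-] → (-1.36221, 0.689006, -0.0106)–(-1.38805, 0.668399, -0.0106)  len=0.0331
  (v11,v15,v8) [--+] → (-0.626483, 2.61116, -0.0106)–(-0.600641, 2.63176, -0.0106)  len=0.0331
  (v8,v15,v12) [+-+] → (-0.626483, 2.61116, -0.0106)–(-2.43205, 1.1712, -0.0106)  len=2.3094
  (v14,v18,v15) [++-] → (-1.38805, -0.635349, -0.0106)–(-1.38805, 0.668399, -0.0106)  len=1.3037
  (v15,v18,v19) [-+-] → (-1.38805, -0.635349, -0.0106)–(-1.38805, -0.668399, -0.0106)  len=0.0331
  (v15,v19,v12) [--+] → (-2.43205, 1.13815, -0.0106)–(-2.43205, 1.1712, -0.0106)  len=0.0331
  (v12,v19,v16) [+-+] → (-2.43205, 1.13815, -0.0106)–(-2.43205, -1.1712, -0.0106)  len=2.3094
  (v18,v22,v19) [++-] → (-0.3687, -1.48133, -0.0106)–(-1.38805, -0.668399, -0.0106)  len=1.3038
  (v19,v22,v23) [-+-] → (-0.3687, -1.48133, -0.0106)–(-0.342857, -1.50193, -0.0106)  len=0.0331
  (v19,v23,v16) [--+] → (-2.40621, -1.19181, -0.0106)–(-2.43205, -1.1712, -0.0106)  len=0.0331
  (v16,v23,v20) [+-+] → (-2.40621, -1.19181, -0.0106)–(-0.600641, -2.63176, -0.0106)  len=2.3094
  (v22,v26,v23) [++-] → (0.928288, -1.21184, -0.0106)–(-0.342857, -1.50193, -0.0106)  len=1.3038
  (v23,v26,v27) [-+-] → (0.928288, -1.21184, -0.0106)–(0.96051, -1.20449, -0.0106)  len=0.0331
  (v23,v27,v20) [--+] → (-0.568419, -2.62441, -0.0106)–(-0.600641, -2.63176, -0.0106)  len=0.0331
  (v20,v27,v24) [+-+] → (-0.568419, -2.62441, -0.0106)–(1.68309, -2.11051, -0.0106)  len=2.3094
  (v26,v2,v27) [++-] → (1.52626, -0.0297788, -0.0106)–(0.96051, -1.20449, -0.0106)  len=1.3038
  (v27,v2,v3) [-+-] → (1.52626, -0.0297788, -0.0106)–(1.5406, 0, -0.0106)  len=0.0331
  (v27,v3,v24) [--+] → (1.69743, -2.08073, -0.0106)–(1.68309, -2.11051, -0.0106)  len=0.0331
  (v24,v3,v0) [+-+] → (1.69743, -2.08073, -0.0106)–(2.6994, 0, -0.0106)  len=2.3094

Chained into 2 loop(s):
  loop 1: 14 segments, perimeter = 9.3581
  loop 2: 14 segments, perimeter = 16.3973
Total perimeter = 25.755

loops=2 perimeter=25.755


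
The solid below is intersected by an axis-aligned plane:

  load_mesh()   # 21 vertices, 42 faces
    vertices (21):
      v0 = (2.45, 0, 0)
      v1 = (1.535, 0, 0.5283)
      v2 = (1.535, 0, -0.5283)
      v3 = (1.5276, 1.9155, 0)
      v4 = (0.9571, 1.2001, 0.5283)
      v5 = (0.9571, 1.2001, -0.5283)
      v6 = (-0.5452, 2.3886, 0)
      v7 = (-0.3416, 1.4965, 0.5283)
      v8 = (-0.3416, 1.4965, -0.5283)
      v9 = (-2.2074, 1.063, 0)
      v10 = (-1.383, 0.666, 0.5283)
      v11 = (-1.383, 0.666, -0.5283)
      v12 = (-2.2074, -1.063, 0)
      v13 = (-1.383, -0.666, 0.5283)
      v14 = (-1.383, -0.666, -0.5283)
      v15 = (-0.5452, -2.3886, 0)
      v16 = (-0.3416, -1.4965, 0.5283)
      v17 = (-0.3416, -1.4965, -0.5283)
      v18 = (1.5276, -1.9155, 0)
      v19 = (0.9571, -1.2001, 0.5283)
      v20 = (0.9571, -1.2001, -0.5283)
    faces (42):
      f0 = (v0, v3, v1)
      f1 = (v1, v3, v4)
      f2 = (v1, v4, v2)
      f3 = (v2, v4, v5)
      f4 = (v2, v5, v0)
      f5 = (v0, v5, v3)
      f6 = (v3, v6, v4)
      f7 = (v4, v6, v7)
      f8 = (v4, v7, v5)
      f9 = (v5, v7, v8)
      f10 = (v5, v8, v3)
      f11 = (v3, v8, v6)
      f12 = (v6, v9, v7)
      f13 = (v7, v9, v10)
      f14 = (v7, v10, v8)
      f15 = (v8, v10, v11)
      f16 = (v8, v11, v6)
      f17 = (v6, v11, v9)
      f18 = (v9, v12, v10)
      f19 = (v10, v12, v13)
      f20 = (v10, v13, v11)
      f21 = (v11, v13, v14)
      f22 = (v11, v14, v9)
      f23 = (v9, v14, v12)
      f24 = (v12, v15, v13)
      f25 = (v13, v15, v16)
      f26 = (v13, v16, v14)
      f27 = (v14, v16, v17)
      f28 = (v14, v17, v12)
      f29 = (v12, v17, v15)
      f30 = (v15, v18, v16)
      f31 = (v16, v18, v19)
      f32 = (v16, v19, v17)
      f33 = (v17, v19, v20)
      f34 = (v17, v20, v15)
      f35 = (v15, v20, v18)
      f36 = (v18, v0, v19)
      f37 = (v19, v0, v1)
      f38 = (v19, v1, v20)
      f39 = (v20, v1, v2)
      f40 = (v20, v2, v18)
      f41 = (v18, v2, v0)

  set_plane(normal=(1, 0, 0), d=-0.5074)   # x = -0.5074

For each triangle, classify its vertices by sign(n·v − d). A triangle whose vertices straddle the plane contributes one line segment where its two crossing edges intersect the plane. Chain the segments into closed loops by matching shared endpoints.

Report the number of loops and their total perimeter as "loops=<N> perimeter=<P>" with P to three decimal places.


Straddling triangles (16 of 42):
  (v3,v6,v4) [+-+] → (-0.5074, 2.37997, 0)–(-0.5074, 2.3587, 0.0132928)  len=0.0251
  (v4,v6,v7) [+-+] → (-0.5074, 2.3587, 0.0132928)–(-0.5074, 2.22297, 0.0980832)  len=0.1600
  (v3,v8,v6) [++-] → (-0.5074, 2.22297, -0.0980832)–(-0.5074, 2.37997, 0)  len=0.1851
  (v6,v9,v7) [--+] → (-0.5074, 1.45798, 0.481354)–(-0.5074, 2.22297, 0.0980832)  len=0.8556
  (v7,v9,v10) [+--] → (-0.5074, 1.45798, 0.481354)–(-0.5074, 1.36428, 0.5283)  len=0.1048
  (v7,v10,v8) [+-+] → (-0.5074, 1.36428, 0.5283)–(-0.5074, 1.36428, -0.36008)  len=0.8884
  (v8,v10,v11) [+--] → (-0.5074, 1.36428, -0.36008)–(-0.5074, 1.36428, -0.5283)  len=0.1682
  (v8,v11,v6) [+--] → (-0.5074, 1.36428, -0.5283)–(-0.5074, 2.22297, -0.0980832)  len=0.9604
  (v13,v15,v16) [--+] → (-0.5074, -2.22297, 0.0980832)–(-0.5074, -1.36428, 0.5283)  len=0.9604
  (v13,v16,v14) [-+-] → (-0.5074, -1.36428, 0.5283)–(-0.5074, -1.36428, 0.36008)  len=0.1682
  (v14,v16,v17) [-++] → (-0.5074, -1.36428, 0.36008)–(-0.5074, -1.36428, -0.5283)  len=0.8884
  (v14,v17,v12) [-+-] → (-0.5074, -1.36428, -0.5283)–(-0.5074, -1.45798, -0.481354)  len=0.1048
  (v12,v17,v15) [-+-] → (-0.5074, -1.45798, -0.481354)–(-0.5074, -2.22297, -0.0980832)  len=0.8556
  (v15,v18,v16) [-++] → (-0.5074, -2.37997, 0)–(-0.5074, -2.22297, 0.0980832)  len=0.1851
  (v17,v20,v15) [++-] → (-0.5074, -2.3587, -0.0132928)–(-0.5074, -2.22297, -0.0980832)  len=0.1600
  (v15,v20,v18) [-++] → (-0.5074, -2.3587, -0.0132928)–(-0.5074, -2.37997, 0)  len=0.0251

Chained into 2 loop(s):
  loop 1: 8 segments, perimeter = 3.3477
  loop 2: 8 segments, perimeter = 3.3477
Total perimeter = 6.695

loops=2 perimeter=6.695
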